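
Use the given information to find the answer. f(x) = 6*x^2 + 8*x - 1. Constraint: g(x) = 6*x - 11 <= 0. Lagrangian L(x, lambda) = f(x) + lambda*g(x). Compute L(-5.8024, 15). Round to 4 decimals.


Step 1: Evaluate f(x).
f(-5.8024) = 6*(-5.8024)^2 + 8*(-5.8024) - 1 = 154.5879
Step 2: Evaluate g(x).
g(-5.8024) = 6*-5.8024 - 11 = -45.8144
Step 3: Compute Lagrangian.
L = 154.5879 + 15*-45.8144 = -532.6281


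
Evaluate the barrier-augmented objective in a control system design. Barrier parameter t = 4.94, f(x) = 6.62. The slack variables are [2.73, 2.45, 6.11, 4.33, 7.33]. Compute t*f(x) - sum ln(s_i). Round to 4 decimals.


Step 1: Compute log-barrier.
ln values: [1.0043, 0.8961, 1.8099, 1.4656, 1.992]
phi = -(1.0043 + 0.8961 + 1.8099 + 1.4656 + 1.992) = -7.1679
Step 2: Compute augmented objective.
t*f(x) = 4.94*6.62 = 32.7028
Total = 32.7028 - 7.1679 = 25.5349


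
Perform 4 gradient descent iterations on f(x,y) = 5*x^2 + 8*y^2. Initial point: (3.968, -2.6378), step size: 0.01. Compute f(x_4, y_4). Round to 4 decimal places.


Gradient descent on f(x,y) = 5*x^2 + 8*y^2.
Starting point: (3.968, -2.6378), alpha = 0.01
Step 1: grad_x = 2*5*3.968 = 39.68, grad_y = 2*8*-2.6378 = -42.2048
  x_1 = 3.968 - 0.01*39.68 = 3.5712
  y_1 = -2.6378 - 0.01*-42.2048 = -2.2158
Step 2: grad_x = 2*5*3.5712 = 35.712, grad_y = 2*8*-2.2158 = -35.452
  x_2 = 3.5712 - 0.01*35.712 = 3.2141
  y_2 = -2.2158 - 0.01*-35.452 = -1.8612
Step 3: grad_x = 2*5*3.2141 = 32.1408, grad_y = 2*8*-1.8612 = -29.7797
  x_3 = 3.2141 - 0.01*32.1408 = 2.8927
  y_3 = -1.8612 - 0.01*-29.7797 = -1.5634
Step 4: grad_x = 2*5*2.8927 = 28.9267, grad_y = 2*8*-1.5634 = -25.015
  x_4 = 2.8927 - 0.01*28.9267 = 2.6034
  y_4 = -1.5634 - 0.01*-25.015 = -1.3133
f(2.6034, -1.3133) = 5*2.6034^2 + 8*(-1.3133)^2 = 47.6863


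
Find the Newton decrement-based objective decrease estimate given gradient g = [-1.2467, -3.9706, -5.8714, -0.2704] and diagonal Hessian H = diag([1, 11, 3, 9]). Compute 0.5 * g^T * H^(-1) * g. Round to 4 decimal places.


Step 1: H is diagonal, so H^(-1) * g = [-1.2467, -0.361, -1.9571, -0.03].
Step 2: g^T H^(-1) g = sum_i g_i^2 / H_ii
  = (-1.2467)^2/1 + (-3.9706)^2/11 + (-5.8714)^2/3 + (-0.2704)^2/9
  = 1.5543 + 1.4332 + 11.4911 + 0.0081 = 14.4867
Step 3: Objective decrease = 0.5 * g^T H^(-1) g = 7.2434


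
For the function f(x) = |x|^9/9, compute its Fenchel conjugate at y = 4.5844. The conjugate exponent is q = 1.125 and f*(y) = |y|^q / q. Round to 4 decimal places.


The conjugate exponent q satisfies 1/p + 1/q = 1.
p = 9, so q = 9/(9 - 1) = 1.125
|y|^q = 4.5844^1.125 = 5.5455
f*(4.5844) = 5.5455 / 1.125 = 4.9294


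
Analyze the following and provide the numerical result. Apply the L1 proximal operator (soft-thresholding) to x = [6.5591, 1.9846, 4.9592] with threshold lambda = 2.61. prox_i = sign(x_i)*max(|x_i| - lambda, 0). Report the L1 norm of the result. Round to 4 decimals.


Soft-thresholding with lambda = 2.61:
prox(6.5591) = sign(6.5591)*max(|6.5591| - 2.61, 0) = 3.9491
prox(1.9846) = sign(1.9846)*max(|1.9846| - 2.61, 0) = 0.0
prox(4.9592) = sign(4.9592)*max(|4.9592| - 2.61, 0) = 2.3492
prox(x) = [3.9491, 0.0, 2.3492]
||prox(x)||_1 = 3.9491 + 0.0 + 2.3492 = 6.2983


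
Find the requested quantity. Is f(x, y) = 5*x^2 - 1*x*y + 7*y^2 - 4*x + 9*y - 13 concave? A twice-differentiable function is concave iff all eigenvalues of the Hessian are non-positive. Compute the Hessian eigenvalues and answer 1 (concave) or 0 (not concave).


The Hessian of f(x,y) = 5*x^2 - 1*x*y + 7*y^2 - 4*x + 9*y - 13 is:
H = [[10, -1], [-1, 14]]
Trace = 10 + 14 = 24
Determinant = 10*14 - (-1)^2 = 139
Discriminant = (24)^2 - 4*139 = 20.0
Eigenvalues: lambda_1 = 9.7639, lambda_2 = 14.2361
The function is not concave.

0


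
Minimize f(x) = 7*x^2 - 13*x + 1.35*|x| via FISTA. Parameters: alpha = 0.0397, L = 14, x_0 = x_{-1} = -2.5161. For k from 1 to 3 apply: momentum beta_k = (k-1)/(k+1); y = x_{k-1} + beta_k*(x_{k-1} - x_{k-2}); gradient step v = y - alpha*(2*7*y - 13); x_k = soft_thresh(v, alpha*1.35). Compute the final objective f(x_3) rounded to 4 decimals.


FISTA on f(x) = 7*x^2 - 13*x + 1.35*|x|
L = 14, alpha = 0.0397
Iteration 1: beta = 0.0, y = -2.5161 + 0.0*(-2.5161 + 2.5161) = -2.5161
  grad(y) = -48.2254, v = y - alpha*grad = -0.6016
  prox(v) = soft_thresh(-0.6016, 0.0536) = -0.548
Iteration 2: beta = 0.3333, y = -0.548 + 0.3333*(-0.548 + 2.5161) = 0.1081
  grad(y) = -11.4867, v = y - alpha*grad = 0.5641
  prox(v) = soft_thresh(0.5641, 0.0536) = 0.5105
Iteration 3: beta = 0.5, y = 0.5105 + 0.5*(0.5105 + 0.548) = 1.0398
  grad(y) = 1.5566, v = y - alpha*grad = 0.978
  prox(v) = soft_thresh(0.978, 0.0536) = 0.9244
f(x_3) = 7*0.9244^2 - 13*0.9244 + 1.35*|0.9244| = -4.7877


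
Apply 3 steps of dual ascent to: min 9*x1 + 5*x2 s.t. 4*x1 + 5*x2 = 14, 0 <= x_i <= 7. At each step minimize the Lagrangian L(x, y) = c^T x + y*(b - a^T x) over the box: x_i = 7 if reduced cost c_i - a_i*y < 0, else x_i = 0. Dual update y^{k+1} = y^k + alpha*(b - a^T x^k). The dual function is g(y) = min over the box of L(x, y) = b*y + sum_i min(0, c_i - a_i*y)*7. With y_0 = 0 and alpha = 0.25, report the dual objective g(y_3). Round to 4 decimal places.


Dual ascent for LP: min 9*x1 + 5*x2, 4*x1 + 5*x2 = 14, 0 <= x_i <= 7
Step 1: y^k = 0.0, reduced costs: (9.0, 5.0)
  x^k = (0.0, 0.0), subgradient = b - a^T x = 14.0
  y^{k+1} = 0.0 + 0.25*14.0 = 3.5
Step 2: y^k = 3.5, reduced costs: (-5.0, -12.5)
  x^k = (7.0, 7.0), subgradient = b - a^T x = -49.0
  y^{k+1} = 3.5 + 0.25*-49.0 = -8.75
Step 3: y^k = -8.75, reduced costs: (44.0, 48.75)
  x^k = (0.0, 0.0), subgradient = b - a^T x = 14.0
  y^{k+1} = -8.75 + 0.25*14.0 = -5.25
Dual objective at y_3 = -5.25: reduced costs (30.0, 31.25), box minimizer x = (0.0, 0.0)
g(y_3) = b*y + (c1 - a1*y)*x1 + (c2 - a2*y)*x2 = 14*(-5.25) + 30.0*0.0 + 31.25*0.0 = -73.5 + 0.0 + 0.0 = -73.5


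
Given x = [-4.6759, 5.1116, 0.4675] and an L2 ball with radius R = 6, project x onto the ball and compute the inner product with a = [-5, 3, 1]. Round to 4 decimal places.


Step 1: Compute ||x|| (intermediates to 6 decimals).
||x|| = sqrt((-4.6759)^2 + 5.1116^2 + 0.4675^2) = 6.943418
Step 2: Project.
Since ||x|| > R, scale = R/||x|| = 6/6.943418 = 0.864128, proj(x) = scale * x
proj(x) = [-4.040576, 4.417077, 0.40398]
Step 3: Dot product.
a^T * proj(x) = -5*(-4.040576) + 3*4.417077 + 1*0.40398 = 33.8581


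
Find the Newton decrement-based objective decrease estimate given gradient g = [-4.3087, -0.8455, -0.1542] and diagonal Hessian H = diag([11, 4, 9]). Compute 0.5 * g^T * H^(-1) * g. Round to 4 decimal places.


Step 1: H is diagonal, so H^(-1) * g = [-0.3917, -0.2114, -0.0171].
Step 2: g^T H^(-1) g = sum_i g_i^2 / H_ii
  = (-4.3087)^2/11 + (-0.8455)^2/4 + (-0.1542)^2/9
  = 1.6877 + 0.1787 + 0.0026 = 1.8691
Step 3: Objective decrease = 0.5 * g^T H^(-1) g = 0.9345


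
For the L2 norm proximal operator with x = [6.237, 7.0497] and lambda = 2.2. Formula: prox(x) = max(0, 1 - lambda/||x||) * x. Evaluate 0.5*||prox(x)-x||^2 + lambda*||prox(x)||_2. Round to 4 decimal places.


Step 1: Compute ||x||.
||x|| = 9.4127
Step 2: Compute scaling factor.
scale = max(0, 1 - 2.2/9.4127) = 0.7663
Step 3: prox(x) = [4.7792, 5.402]
||prox(x)|| = 7.2127
Step 4: Proximal objective.
0.5*||prox-x||^2 = 2.42
lambda*||prox|| = 15.8679
Total = 18.2879


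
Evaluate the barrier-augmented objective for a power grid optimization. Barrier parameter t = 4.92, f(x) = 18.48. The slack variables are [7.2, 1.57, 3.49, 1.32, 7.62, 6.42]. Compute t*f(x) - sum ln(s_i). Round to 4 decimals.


Step 1: Compute log-barrier.
ln values: [1.9741, 0.4511, 1.2499, 0.2776, 2.0308, 1.8594]
phi = -(1.9741 + 0.4511 + 1.2499 + 0.2776 + 2.0308 + 1.8594) = -7.8429
Step 2: Compute augmented objective.
t*f(x) = 4.92*18.48 = 90.9216
Total = 90.9216 - 7.8429 = 83.0787


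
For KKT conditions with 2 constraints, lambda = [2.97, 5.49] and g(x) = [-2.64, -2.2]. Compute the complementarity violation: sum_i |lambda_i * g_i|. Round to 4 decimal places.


KKT complementary slackness check:
lambda_1 * g_1 = 2.97 * -2.64 = -7.8408
lambda_2 * g_2 = 5.49 * -2.2 = -12.078
Total violation = 7.8408 + 12.078 = 19.9188


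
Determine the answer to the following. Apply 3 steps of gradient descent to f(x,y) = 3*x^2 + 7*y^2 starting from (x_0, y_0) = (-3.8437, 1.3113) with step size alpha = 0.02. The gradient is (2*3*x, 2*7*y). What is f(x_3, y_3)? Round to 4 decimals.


Gradient descent on f(x,y) = 3*x^2 + 7*y^2.
Starting point: (-3.8437, 1.3113), alpha = 0.02
Step 1: grad_x = 2*3*-3.8437 = -23.0622, grad_y = 2*7*1.3113 = 18.3582
  x_1 = -3.8437 - 0.02*-23.0622 = -3.3825
  y_1 = 1.3113 - 0.02*18.3582 = 0.9441
Step 2: grad_x = 2*3*-3.3825 = -20.2947, grad_y = 2*7*0.9441 = 13.2179
  x_2 = -3.3825 - 0.02*-20.2947 = -2.9766
  y_2 = 0.9441 - 0.02*13.2179 = 0.6798
Step 3: grad_x = 2*3*-2.9766 = -17.8594, grad_y = 2*7*0.6798 = 9.5169
  x_3 = -2.9766 - 0.02*-17.8594 = -2.6194
  y_3 = 0.6798 - 0.02*9.5169 = 0.4894
f(-2.6194, 0.4894) = 3*(-2.6194)^2 + 7*0.4894^2 = 22.2602


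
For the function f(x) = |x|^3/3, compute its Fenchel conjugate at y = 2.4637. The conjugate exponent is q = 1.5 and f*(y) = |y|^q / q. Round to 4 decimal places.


The conjugate exponent q satisfies 1/p + 1/q = 1.
p = 3, so q = 3/(3 - 1) = 1.5
|y|^q = 2.4637^1.5 = 3.8671
f*(2.4637) = 3.8671 / 1.5 = 2.578


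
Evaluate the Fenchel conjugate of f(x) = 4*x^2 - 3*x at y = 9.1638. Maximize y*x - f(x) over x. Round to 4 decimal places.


f*(y) = sup_x {y*x - a*x^2 - b*x} = sup_x {(y-b)*x - a*x^2}
FOC: (y - b) - 2a*x = 0 => x* = (y - b)/(2a)
x* = (9.1638 + 3)/(2*4) = 1.5205
f*(9.1638) = (y-b)^2/(4a) = (9.1638 + 3)^2/(4*4)
= 147.958/16 = 9.2474


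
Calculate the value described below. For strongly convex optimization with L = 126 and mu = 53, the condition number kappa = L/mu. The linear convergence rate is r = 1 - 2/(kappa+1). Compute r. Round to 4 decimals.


Step 1: Compute the condition number.
kappa = L/mu = 126/53 = 2.3774
Step 2: Compute the convergence rate.
r = 1 - 2/(kappa + 1) = 1 - 2*mu/(L + mu) = (L - mu)/(L + mu) = 73/179 = 0.4078


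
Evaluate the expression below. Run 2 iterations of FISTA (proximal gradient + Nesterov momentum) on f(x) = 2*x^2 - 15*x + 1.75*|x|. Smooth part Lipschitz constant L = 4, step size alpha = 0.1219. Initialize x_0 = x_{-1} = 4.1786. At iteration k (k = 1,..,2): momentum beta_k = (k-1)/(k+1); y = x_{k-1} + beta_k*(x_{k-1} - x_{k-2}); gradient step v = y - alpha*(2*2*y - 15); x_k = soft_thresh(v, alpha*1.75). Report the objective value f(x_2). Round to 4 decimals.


FISTA on f(x) = 2*x^2 - 15*x + 1.75*|x|
L = 4, alpha = 0.1219
Iteration 1: beta = 0.0, y = 4.1786 + 0.0*(4.1786 - 4.1786) = 4.1786
  grad(y) = 1.7144, v = y - alpha*grad = 3.9696
  prox(v) = soft_thresh(3.9696, 0.2133) = 3.7563
Iteration 2: beta = 0.3333, y = 3.7563 + 0.3333*(3.7563 - 4.1786) = 3.6155
  grad(y) = -0.5379, v = y - alpha*grad = 3.6811
  prox(v) = soft_thresh(3.6811, 0.2133) = 3.4678
f(x_2) = 2*3.4678^2 - 15*3.4678 + 1.75*|3.4678| = -21.8971


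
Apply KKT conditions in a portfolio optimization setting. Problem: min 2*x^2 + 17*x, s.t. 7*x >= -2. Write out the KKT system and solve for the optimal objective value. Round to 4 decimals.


Step 1: Try lambda = 0 (constraint inactive).
x_unc = -17/(2*2) = -4.25
Check: 7*-4.25 = -29.75 < -2 -- violated!
Step 2: Constraint must be active: 7*x = -2
x* = -2/7 = -0.2857 (rounded; the exact value -2/7 is used below)
lambda = (2*2*(-2/7) + 17)/7 = 2.2653
Step 3: Compute optimal value.
f(x*) = 2*(-2/7)^2 + 17*(-2/7) = -4.6939


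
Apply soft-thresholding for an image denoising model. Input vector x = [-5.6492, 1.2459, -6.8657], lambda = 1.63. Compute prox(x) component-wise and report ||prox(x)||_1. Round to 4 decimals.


Soft-thresholding with lambda = 1.63:
prox(-5.6492) = sign(-5.6492)*max(|-5.6492| - 1.63, 0) = -4.0192
prox(1.2459) = sign(1.2459)*max(|1.2459| - 1.63, 0) = 0.0
prox(-6.8657) = sign(-6.8657)*max(|-6.8657| - 1.63, 0) = -5.2357
prox(x) = [-4.0192, 0.0, -5.2357]
||prox(x)||_1 = 4.0192 + 0.0 + 5.2357 = 9.2549


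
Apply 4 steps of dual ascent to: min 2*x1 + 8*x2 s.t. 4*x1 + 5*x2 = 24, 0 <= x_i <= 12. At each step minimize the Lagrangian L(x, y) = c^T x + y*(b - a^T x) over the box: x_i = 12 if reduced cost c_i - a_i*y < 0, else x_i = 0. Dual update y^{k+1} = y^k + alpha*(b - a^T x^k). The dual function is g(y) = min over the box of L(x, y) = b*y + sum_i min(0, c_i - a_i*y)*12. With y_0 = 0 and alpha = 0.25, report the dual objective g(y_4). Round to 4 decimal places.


Dual ascent for LP: min 2*x1 + 8*x2, 4*x1 + 5*x2 = 24, 0 <= x_i <= 12
Step 1: y^k = 0.0, reduced costs: (2.0, 8.0)
  x^k = (0.0, 0.0), subgradient = b - a^T x = 24.0
  y^{k+1} = 0.0 + 0.25*24.0 = 6.0
Step 2: y^k = 6.0, reduced costs: (-22.0, -22.0)
  x^k = (12.0, 12.0), subgradient = b - a^T x = -84.0
  y^{k+1} = 6.0 + 0.25*-84.0 = -15.0
Step 3: y^k = -15.0, reduced costs: (62.0, 83.0)
  x^k = (0.0, 0.0), subgradient = b - a^T x = 24.0
  y^{k+1} = -15.0 + 0.25*24.0 = -9.0
Step 4: y^k = -9.0, reduced costs: (38.0, 53.0)
  x^k = (0.0, 0.0), subgradient = b - a^T x = 24.0
  y^{k+1} = -9.0 + 0.25*24.0 = -3.0
Dual objective at y_4 = -3.0: reduced costs (14.0, 23.0), box minimizer x = (0.0, 0.0)
g(y_4) = b*y + (c1 - a1*y)*x1 + (c2 - a2*y)*x2 = 24*(-3.0) + 14.0*0.0 + 23.0*0.0 = -72.0 + 0.0 + 0.0 = -72.0


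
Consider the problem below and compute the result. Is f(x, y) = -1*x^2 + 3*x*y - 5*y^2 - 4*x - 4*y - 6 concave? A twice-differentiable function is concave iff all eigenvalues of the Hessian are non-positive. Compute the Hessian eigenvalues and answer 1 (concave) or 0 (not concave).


The Hessian of f(x,y) = -1*x^2 + 3*x*y - 5*y^2 - 4*x - 4*y - 6 is:
H = [[-2, 3], [3, -10]]
Trace = -2 - 10 = -12
Determinant = -2*-10 - (3)^2 = 11
Discriminant = (-12)^2 - 4*11 = 100.0
Eigenvalues: lambda_1 = -11.0, lambda_2 = -1.0
The function is concave.

1


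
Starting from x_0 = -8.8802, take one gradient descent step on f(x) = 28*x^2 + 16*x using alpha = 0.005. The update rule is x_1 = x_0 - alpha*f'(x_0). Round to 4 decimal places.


We compute the gradient at x_0 and apply the update.
f'(x) = 56*x + 16
f'(-8.8802) = 56*-8.8802 + 16 = -481.2912
x_1 = -8.8802 - 0.005*-481.2912 = -6.4737


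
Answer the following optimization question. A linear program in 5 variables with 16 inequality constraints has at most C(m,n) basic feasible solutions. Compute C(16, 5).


Each vertex corresponds to some choice of n active constraints out of m, so the number of vertices is at most C(m, n) = m! / (n!(m-n)!).
m = 16, n = 5
Numerator: 16 * 15 * 14 * 13 * 12
Denominator: 5! = 120
C(16, 5) = 4368


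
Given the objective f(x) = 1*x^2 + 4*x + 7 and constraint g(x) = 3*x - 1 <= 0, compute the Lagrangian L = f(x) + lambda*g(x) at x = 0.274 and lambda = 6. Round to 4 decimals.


Step 1: Evaluate f(x).
f(0.274) = 1*0.274^2 + 4*0.274 + 7 = 8.1711
Step 2: Evaluate g(x).
g(0.274) = 3*0.274 - 1 = -0.178
Step 3: Compute Lagrangian.
L = 8.1711 + 6*-0.178 = 7.1031


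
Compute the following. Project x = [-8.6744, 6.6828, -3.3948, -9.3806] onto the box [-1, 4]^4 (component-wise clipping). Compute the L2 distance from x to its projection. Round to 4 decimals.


Project each component onto [-1, 4].
clip(-8.6744) = -1.0, clip(6.6828) = 4.0, clip(-3.3948) = -1.0, clip(-9.3806) = -1.0
Projection = [-1.0, 4.0, -1.0, -1.0]
Squared diffs: [58.8964, 7.1974, 5.7351, 70.2345]
Distance = sqrt(142.0634) = 11.919


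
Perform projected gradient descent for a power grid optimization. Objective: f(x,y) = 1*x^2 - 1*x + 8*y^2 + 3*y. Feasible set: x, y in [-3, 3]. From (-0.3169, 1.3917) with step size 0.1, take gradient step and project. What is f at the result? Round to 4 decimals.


Step 1: Compute gradient at (-0.3169, 1.3917).
grad_x = 2*1*-0.3169 - 1 = -1.6338
grad_y = 2*8*1.3917 + 3 = 25.2672
Step 2: Gradient step.
x_raw = -0.3169 - 0.1*-1.6338 = -0.1535
y_raw = 1.3917 - 0.1*25.2672 = -1.135
Step 3: Project onto [-3, 3].
x_proj = clip(-0.1535) = -0.1535
y_proj = clip(-1.135) = -1.135
Step 4: Evaluate f.
f(-0.1535, -1.135) = 7.0782


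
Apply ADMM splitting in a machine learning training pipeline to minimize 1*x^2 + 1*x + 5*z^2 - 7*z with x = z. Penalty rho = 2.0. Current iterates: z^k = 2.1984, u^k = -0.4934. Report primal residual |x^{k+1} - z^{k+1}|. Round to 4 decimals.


ADMM iteration with rho = 2.0, z^k = 2.1984, u^k = -0.4934
Step 1: x-update.
Minimize 1*x^2 + 1*x + (2.0/2)*(x - 2.1984 - 0.4934)^2
FOC: (2*1 + 2.0)*x = -1 + 2.0*(2.1984 + 0.4934)
x^{k+1} = 1.0959
Step 2: z-update.
Minimize 5*z^2 - 7*z + (2.0/2)*(1.0959 - z - 0.4934)^2
FOC: (2*5 + 2.0)*z = 7 + 2.0*(1.0959 - 0.4934)
z^{k+1} = 0.6838
Step 3: u-update.
u^{k+1} = -0.4934 + 1.0959 - 0.6838 = -0.0813
Step 4: Primal residual = |1.0959 - 0.6838| = 0.4122


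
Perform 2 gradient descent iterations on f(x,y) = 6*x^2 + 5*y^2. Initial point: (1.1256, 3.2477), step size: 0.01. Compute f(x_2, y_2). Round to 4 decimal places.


Gradient descent on f(x,y) = 6*x^2 + 5*y^2.
Starting point: (1.1256, 3.2477), alpha = 0.01
Step 1: grad_x = 2*6*1.1256 = 13.5072, grad_y = 2*5*3.2477 = 32.477
  x_1 = 1.1256 - 0.01*13.5072 = 0.9905
  y_1 = 3.2477 - 0.01*32.477 = 2.9229
Step 2: grad_x = 2*6*0.9905 = 11.8863, grad_y = 2*5*2.9229 = 29.2293
  x_2 = 0.9905 - 0.01*11.8863 = 0.8717
  y_2 = 2.9229 - 0.01*29.2293 = 2.6306
f(0.8717, 2.6306) = 6*0.8717^2 + 5*2.6306^2 = 39.1601


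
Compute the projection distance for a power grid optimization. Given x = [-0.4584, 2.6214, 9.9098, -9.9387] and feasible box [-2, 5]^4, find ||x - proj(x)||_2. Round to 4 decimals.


Project each component onto [-2, 5].
clip(-0.4584) = -0.4584, clip(2.6214) = 2.6214, clip(9.9098) = 5.0, clip(-9.9387) = -2.0
Projection = [-0.4584, 2.6214, 5.0, -2.0]
Squared diffs: [0.0, 0.0, 24.1061, 63.023]
Distance = sqrt(87.1291) = 9.3343


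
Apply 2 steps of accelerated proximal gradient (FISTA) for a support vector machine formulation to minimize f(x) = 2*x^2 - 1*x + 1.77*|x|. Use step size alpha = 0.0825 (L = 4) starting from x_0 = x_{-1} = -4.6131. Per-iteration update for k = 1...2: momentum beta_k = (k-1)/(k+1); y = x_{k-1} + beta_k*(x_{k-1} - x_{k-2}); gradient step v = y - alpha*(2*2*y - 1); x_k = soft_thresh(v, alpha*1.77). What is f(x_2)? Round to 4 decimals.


FISTA on f(x) = 2*x^2 - 1*x + 1.77*|x|
L = 4, alpha = 0.0825
Iteration 1: beta = 0.0, y = -4.6131 + 0.0*(-4.6131 + 4.6131) = -4.6131
  grad(y) = -19.4524, v = y - alpha*grad = -3.0083
  prox(v) = soft_thresh(-3.0083, 0.146) = -2.8623
Iteration 2: beta = 0.3333, y = -2.8623 + 0.3333*(-2.8623 + 4.6131) = -2.2786
  grad(y) = -10.1145, v = y - alpha*grad = -1.4442
  prox(v) = soft_thresh(-1.4442, 0.146) = -1.2982
f(x_2) = 2*(-1.2982)^2 - 1*(-1.2982) + 1.77*|-1.2982| = 6.9664


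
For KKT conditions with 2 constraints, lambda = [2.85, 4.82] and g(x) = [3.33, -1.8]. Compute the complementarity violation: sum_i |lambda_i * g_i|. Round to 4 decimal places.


KKT complementary slackness check:
lambda_1 * g_1 = 2.85 * 3.33 = 9.4905
lambda_2 * g_2 = 4.82 * -1.8 = -8.676
Total violation = 9.4905 + 8.676 = 18.1665


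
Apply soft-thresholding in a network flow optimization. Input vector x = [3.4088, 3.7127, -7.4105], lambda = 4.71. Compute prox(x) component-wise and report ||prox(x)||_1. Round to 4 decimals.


Soft-thresholding with lambda = 4.71:
prox(3.4088) = sign(3.4088)*max(|3.4088| - 4.71, 0) = 0.0
prox(3.7127) = sign(3.7127)*max(|3.7127| - 4.71, 0) = 0.0
prox(-7.4105) = sign(-7.4105)*max(|-7.4105| - 4.71, 0) = -2.7005
prox(x) = [0.0, 0.0, -2.7005]
||prox(x)||_1 = 0.0 + 0.0 + 2.7005 = 2.7005


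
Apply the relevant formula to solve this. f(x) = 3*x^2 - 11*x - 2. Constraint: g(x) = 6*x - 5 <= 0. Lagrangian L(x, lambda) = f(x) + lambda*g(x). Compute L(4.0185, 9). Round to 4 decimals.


Step 1: Evaluate f(x).
f(4.0185) = 3*4.0185^2 - 11*4.0185 - 2 = 2.2415
Step 2: Evaluate g(x).
g(4.0185) = 6*4.0185 - 5 = 19.111
Step 3: Compute Lagrangian.
L = 2.2415 + 9*19.111 = 174.2405


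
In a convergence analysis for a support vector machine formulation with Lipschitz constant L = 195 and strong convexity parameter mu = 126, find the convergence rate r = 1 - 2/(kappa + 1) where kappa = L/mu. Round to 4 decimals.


Step 1: Compute the condition number.
kappa = L/mu = 195/126 = 1.5476
Step 2: Compute the convergence rate.
r = 1 - 2/(kappa + 1) = 1 - 2*mu/(L + mu) = (L - mu)/(L + mu) = 69/321 = 0.215


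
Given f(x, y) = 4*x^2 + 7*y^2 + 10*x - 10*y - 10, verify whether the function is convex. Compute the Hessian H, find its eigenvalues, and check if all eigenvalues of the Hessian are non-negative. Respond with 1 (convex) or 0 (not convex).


The Hessian of f(x,y) = 4*x^2 + 7*y^2 + 10*x - 10*y - 10 is:
H = [[8, 0], [0, 14]]
Trace = 8 + 14 = 22
Determinant = 8*14 - (0)^2 = 112
Discriminant = (22)^2 - 4*112 = 36.0
Eigenvalues: lambda_1 = 8.0, lambda_2 = 14.0
The function is convex.

1


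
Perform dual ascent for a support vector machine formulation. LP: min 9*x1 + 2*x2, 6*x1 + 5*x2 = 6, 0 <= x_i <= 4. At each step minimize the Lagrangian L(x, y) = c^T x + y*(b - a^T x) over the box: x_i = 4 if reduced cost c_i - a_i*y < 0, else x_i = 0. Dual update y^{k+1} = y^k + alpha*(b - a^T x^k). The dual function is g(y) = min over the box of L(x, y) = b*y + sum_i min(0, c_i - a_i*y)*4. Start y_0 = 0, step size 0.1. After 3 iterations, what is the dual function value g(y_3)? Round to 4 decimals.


Dual ascent for LP: min 9*x1 + 2*x2, 6*x1 + 5*x2 = 6, 0 <= x_i <= 4
Step 1: y^k = 0.0, reduced costs: (9.0, 2.0)
  x^k = (0.0, 0.0), subgradient = b - a^T x = 6.0
  y^{k+1} = 0.0 + 0.1*6.0 = 0.6
Step 2: y^k = 0.6, reduced costs: (5.4, -1.0)
  x^k = (0.0, 4.0), subgradient = b - a^T x = -14.0
  y^{k+1} = 0.6 + 0.1*-14.0 = -0.8
Step 3: y^k = -0.8, reduced costs: (13.8, 6.0)
  x^k = (0.0, 0.0), subgradient = b - a^T x = 6.0
  y^{k+1} = -0.8 + 0.1*6.0 = -0.2
Dual objective at y_3 = -0.2: reduced costs (10.2, 3.0), box minimizer x = (0.0, 0.0)
g(y_3) = b*y + (c1 - a1*y)*x1 + (c2 - a2*y)*x2 = 6*(-0.2) + 10.2*0.0 + 3.0*0.0 = -1.2 + 0.0 + 0.0 = -1.2


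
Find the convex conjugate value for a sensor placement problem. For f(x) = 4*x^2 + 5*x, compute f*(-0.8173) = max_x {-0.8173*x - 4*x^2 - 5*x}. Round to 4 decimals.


f*(y) = sup_x {y*x - a*x^2 - b*x} = sup_x {(y-b)*x - a*x^2}
FOC: (y - b) - 2a*x = 0 => x* = (y - b)/(2a)
x* = (-0.8173 - 5)/(2*4) = -0.7272
f*(-0.8173) = (y-b)^2/(4a) = (-0.8173 - 5)^2/(4*4)
= 33.841/16 = 2.1151


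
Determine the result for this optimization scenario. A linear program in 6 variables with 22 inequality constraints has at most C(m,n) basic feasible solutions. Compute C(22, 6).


Each vertex corresponds to some choice of n active constraints out of m, so the number of vertices is at most C(m, n) = m! / (n!(m-n)!).
m = 22, n = 6
Numerator: 22 * 21 * 20 * 19 * 18 * 17
Denominator: 6! = 720
C(22, 6) = 74613


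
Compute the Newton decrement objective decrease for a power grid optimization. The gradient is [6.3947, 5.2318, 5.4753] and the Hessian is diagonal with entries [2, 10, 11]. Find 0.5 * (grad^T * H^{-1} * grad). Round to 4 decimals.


Step 1: H is diagonal, so H^(-1) * g = [3.1974, 0.5232, 0.4978].
Step 2: g^T H^(-1) g = sum_i g_i^2 / H_ii
  = (6.3947)^2/2 + (5.2318)^2/10 + (5.4753)^2/11
  = 20.4461 + 2.7372 + 2.7254 = 25.9086
Step 3: Objective decrease = 0.5 * g^T H^(-1) g = 12.9543


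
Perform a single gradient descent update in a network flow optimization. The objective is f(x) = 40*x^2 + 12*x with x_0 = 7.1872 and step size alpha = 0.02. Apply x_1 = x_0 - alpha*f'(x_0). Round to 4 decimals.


We compute the gradient at x_0 and apply the update.
f'(x) = 80*x + 12
f'(7.1872) = 80*7.1872 + 12 = 586.976
x_1 = 7.1872 - 0.02*586.976 = -4.5523


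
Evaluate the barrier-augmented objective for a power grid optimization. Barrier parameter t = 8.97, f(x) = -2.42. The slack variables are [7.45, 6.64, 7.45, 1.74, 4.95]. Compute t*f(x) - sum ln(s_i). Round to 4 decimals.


Step 1: Compute log-barrier.
ln values: [2.0082, 1.8931, 2.0082, 0.5539, 1.5994]
phi = -(2.0082 + 1.8931 + 2.0082 + 0.5539 + 1.5994) = -8.0628
Step 2: Compute augmented objective.
t*f(x) = 8.97*-2.42 = -21.7074
Total = -21.7074 - 8.0628 = -29.7702


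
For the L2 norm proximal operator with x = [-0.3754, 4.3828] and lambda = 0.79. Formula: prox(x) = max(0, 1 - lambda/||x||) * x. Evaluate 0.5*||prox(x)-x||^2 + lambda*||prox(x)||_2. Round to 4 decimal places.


Step 1: Compute ||x||.
||x|| = 4.3988
Step 2: Compute scaling factor.
scale = max(0, 1 - 0.79/4.3988) = 0.8204
Step 3: prox(x) = [-0.308, 3.5957]
||prox(x)|| = 3.6088
Step 4: Proximal objective.
0.5*||prox-x||^2 = 0.3121
lambda*||prox|| = 2.851
Total = 3.163


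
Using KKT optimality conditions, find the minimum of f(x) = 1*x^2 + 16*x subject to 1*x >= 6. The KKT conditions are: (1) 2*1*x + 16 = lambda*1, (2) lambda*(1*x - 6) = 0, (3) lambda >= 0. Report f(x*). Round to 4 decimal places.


Step 1: Try lambda = 0 (constraint inactive).
x_unc = -16/(2*1) = -8.0
Check: 1*-8.0 = -8.0 < 6 -- violated!
Step 2: Constraint must be active: 1*x = 6
x* = 6/1 = 6.0
lambda = (2*1*6.0 + 16)/1 = 28.0
Step 3: Compute optimal value.
f(x*) = 1*6.0^2 + 16*6.0 = 132.0


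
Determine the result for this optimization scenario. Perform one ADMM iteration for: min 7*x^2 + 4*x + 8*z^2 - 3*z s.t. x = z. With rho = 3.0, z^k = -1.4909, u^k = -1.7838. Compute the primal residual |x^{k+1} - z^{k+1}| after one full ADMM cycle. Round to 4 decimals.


ADMM iteration with rho = 3.0, z^k = -1.4909, u^k = -1.7838
Step 1: x-update.
Minimize 7*x^2 + 4*x + (3.0/2)*(x + 1.4909 - 1.7838)^2
FOC: (2*7 + 3.0)*x = -4 + 3.0*(-1.4909 + 1.7838)
x^{k+1} = -0.1836
Step 2: z-update.
Minimize 8*z^2 - 3*z + (3.0/2)*(-0.1836 - z - 1.7838)^2
FOC: (2*8 + 3.0)*z = 3 + 3.0*(-0.1836 - 1.7838)
z^{k+1} = -0.1527
Step 3: u-update.
u^{k+1} = -1.7838 - 0.1836 + 0.1527 = -1.8147
Step 4: Primal residual = |-0.1836 + 0.1527| = 0.0309


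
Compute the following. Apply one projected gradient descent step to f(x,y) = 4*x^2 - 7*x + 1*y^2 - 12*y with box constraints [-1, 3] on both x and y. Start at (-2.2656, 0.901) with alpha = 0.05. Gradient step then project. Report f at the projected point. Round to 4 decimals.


Step 1: Compute gradient at (-2.2656, 0.901).
grad_x = 2*4*-2.2656 - 7 = -25.1248
grad_y = 2*1*0.901 - 12 = -10.198
Step 2: Gradient step.
x_raw = -2.2656 - 0.05*-25.1248 = -1.0094
y_raw = 0.901 - 0.05*-10.198 = 1.4109
Step 3: Project onto [-1, 3].
x_proj = clip(-1.0094) = -1.0
y_proj = clip(1.4109) = 1.4109
Step 4: Evaluate f.
f(-1.0, 1.4109) = -3.9402


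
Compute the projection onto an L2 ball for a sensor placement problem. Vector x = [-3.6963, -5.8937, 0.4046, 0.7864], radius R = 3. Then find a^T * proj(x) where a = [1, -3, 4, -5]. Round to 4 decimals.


Step 1: Compute ||x|| (intermediates to 6 decimals).
||x|| = sqrt((-3.6963)^2 + (-5.8937)^2 + 0.4046^2 + 0.7864^2) = 7.012878
Step 2: Project.
Since ||x|| > R, scale = R/||x|| = 3/7.012878 = 0.427784, proj(x) = scale * x
proj(x) = [-1.581218, -2.521231, 0.173081, 0.336409]
Step 3: Dot product.
a^T * proj(x) = 1*(-1.581218) - 3*(-2.521231) + 4*0.173081 - 5*0.336409 = 4.9928


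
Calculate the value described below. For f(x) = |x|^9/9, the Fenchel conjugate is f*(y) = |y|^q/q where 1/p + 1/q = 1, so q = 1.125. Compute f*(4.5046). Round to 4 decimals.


The conjugate exponent q satisfies 1/p + 1/q = 1.
p = 9, so q = 9/(9 - 1) = 1.125
|y|^q = 4.5046^1.125 = 5.437
f*(4.5046) = 5.437 / 1.125 = 4.8329


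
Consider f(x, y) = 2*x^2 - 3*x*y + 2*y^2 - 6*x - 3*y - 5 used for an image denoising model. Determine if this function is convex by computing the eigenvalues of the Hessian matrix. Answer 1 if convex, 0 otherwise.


The Hessian of f(x,y) = 2*x^2 - 3*x*y + 2*y^2 - 6*x - 3*y - 5 is:
H = [[4, -3], [-3, 4]]
Trace = 4 + 4 = 8
Determinant = 4*4 - (-3)^2 = 7
Discriminant = (8)^2 - 4*7 = 36.0
Eigenvalues: lambda_1 = 1.0, lambda_2 = 7.0
The function is convex.

1


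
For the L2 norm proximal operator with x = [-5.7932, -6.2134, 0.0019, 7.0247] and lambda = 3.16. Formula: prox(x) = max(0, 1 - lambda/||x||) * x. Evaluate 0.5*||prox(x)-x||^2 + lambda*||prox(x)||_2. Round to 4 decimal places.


Step 1: Compute ||x||.
||x|| = 11.0233
Step 2: Compute scaling factor.
scale = max(0, 1 - 3.16/11.0233) = 0.7133
Step 3: prox(x) = [-4.1325, -4.4322, 0.0014, 5.011]
||prox(x)|| = 7.8633
Step 4: Proximal objective.
0.5*||prox-x||^2 = 4.9928
lambda*||prox|| = 24.848
Total = 29.8409


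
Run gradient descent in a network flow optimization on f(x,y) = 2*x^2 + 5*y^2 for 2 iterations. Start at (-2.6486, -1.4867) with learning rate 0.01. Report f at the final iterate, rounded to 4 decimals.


Gradient descent on f(x,y) = 2*x^2 + 5*y^2.
Starting point: (-2.6486, -1.4867), alpha = 0.01
Step 1: grad_x = 2*2*-2.6486 = -10.5944, grad_y = 2*5*-1.4867 = -14.867
  x_1 = -2.6486 - 0.01*-10.5944 = -2.5427
  y_1 = -1.4867 - 0.01*-14.867 = -1.338
Step 2: grad_x = 2*2*-2.5427 = -10.1706, grad_y = 2*5*-1.338 = -13.3803
  x_2 = -2.5427 - 0.01*-10.1706 = -2.4409
  y_2 = -1.338 - 0.01*-13.3803 = -1.2042
f(-2.4409, -1.2042) = 2*(-2.4409)^2 + 5*(-1.2042)^2 = 19.1673


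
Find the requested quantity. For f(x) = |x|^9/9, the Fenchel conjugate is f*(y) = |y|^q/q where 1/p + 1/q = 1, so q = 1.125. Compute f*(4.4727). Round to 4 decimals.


The conjugate exponent q satisfies 1/p + 1/q = 1.
p = 9, so q = 9/(9 - 1) = 1.125
|y|^q = 4.4727^1.125 = 5.3938
f*(4.4727) = 5.3938 / 1.125 = 4.7944


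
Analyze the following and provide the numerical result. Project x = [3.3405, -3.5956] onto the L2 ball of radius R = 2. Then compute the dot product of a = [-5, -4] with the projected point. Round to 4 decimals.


Step 1: Compute ||x|| (intermediates to 6 decimals).
||x|| = sqrt(3.3405^2 + (-3.5956)^2) = 4.907879
Step 2: Project.
Since ||x|| > R, scale = R/||x|| = 2/4.907879 = 0.407508, proj(x) = scale * x
proj(x) = [1.36128, -1.465236]
Step 3: Dot product.
a^T * proj(x) = -5*1.36128 - 4*(-1.465236) = -0.9455


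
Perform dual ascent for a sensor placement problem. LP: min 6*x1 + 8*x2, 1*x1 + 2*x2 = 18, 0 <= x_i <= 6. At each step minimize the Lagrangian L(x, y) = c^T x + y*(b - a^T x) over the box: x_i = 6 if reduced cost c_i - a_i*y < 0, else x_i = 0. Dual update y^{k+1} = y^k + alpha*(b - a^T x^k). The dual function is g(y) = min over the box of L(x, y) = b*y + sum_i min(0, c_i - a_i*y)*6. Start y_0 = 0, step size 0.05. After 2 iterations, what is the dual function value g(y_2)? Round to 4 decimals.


Dual ascent for LP: min 6*x1 + 8*x2, 1*x1 + 2*x2 = 18, 0 <= x_i <= 6
Step 1: y^k = 0.0, reduced costs: (6.0, 8.0)
  x^k = (0.0, 0.0), subgradient = b - a^T x = 18.0
  y^{k+1} = 0.0 + 0.05*18.0 = 0.9
Step 2: y^k = 0.9, reduced costs: (5.1, 6.2)
  x^k = (0.0, 0.0), subgradient = b - a^T x = 18.0
  y^{k+1} = 0.9 + 0.05*18.0 = 1.8
Dual objective at y_2 = 1.8: reduced costs (4.2, 4.4), box minimizer x = (0.0, 0.0)
g(y_2) = b*y + (c1 - a1*y)*x1 + (c2 - a2*y)*x2 = 18*1.8 + 4.2*0.0 + 4.4*0.0 = 32.4 + 0.0 + 0.0 = 32.4


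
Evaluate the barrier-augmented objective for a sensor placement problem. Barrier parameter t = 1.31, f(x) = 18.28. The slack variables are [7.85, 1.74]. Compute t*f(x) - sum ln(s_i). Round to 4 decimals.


Step 1: Compute log-barrier.
ln values: [2.0605, 0.5539]
phi = -(2.0605 + 0.5539) = -2.6144
Step 2: Compute augmented objective.
t*f(x) = 1.31*18.28 = 23.9468
Total = 23.9468 - 2.6144 = 21.3324


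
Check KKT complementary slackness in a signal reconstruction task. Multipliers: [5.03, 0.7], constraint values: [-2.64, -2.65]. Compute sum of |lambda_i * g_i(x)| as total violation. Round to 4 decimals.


KKT complementary slackness check:
lambda_1 * g_1 = 5.03 * -2.64 = -13.2792
lambda_2 * g_2 = 0.7 * -2.65 = -1.855
Total violation = 13.2792 + 1.855 = 15.1342


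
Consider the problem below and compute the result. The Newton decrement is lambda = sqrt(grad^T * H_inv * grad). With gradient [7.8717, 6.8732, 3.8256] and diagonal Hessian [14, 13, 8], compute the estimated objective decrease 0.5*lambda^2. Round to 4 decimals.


Step 1: H is diagonal, so H^(-1) * g = [0.5623, 0.5287, 0.4782].
Step 2: g^T H^(-1) g = sum_i g_i^2 / H_ii
  = (7.8717)^2/14 + (6.8732)^2/13 + (3.8256)^2/8
  = 4.426 + 3.6339 + 1.8294 = 9.8893
Step 3: Objective decrease = 0.5 * g^T H^(-1) g = 4.9446


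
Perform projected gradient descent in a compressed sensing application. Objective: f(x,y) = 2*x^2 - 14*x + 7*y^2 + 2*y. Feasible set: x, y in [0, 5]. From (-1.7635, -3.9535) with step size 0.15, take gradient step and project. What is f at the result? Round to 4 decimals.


Step 1: Compute gradient at (-1.7635, -3.9535).
grad_x = 2*2*-1.7635 - 14 = -21.054
grad_y = 2*7*-3.9535 + 2 = -53.349
Step 2: Gradient step.
x_raw = -1.7635 - 0.15*-21.054 = 1.3946
y_raw = -3.9535 - 0.15*-53.349 = 4.0489
Step 3: Project onto [0, 5].
x_proj = clip(1.3946) = 1.3946
y_proj = clip(4.0489) = 4.0489
Step 4: Evaluate f.
f(1.3946, 4.0489) = 107.2154


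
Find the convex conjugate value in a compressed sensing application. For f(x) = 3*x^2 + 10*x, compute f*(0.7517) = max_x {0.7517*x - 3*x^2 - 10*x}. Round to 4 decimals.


f*(y) = sup_x {y*x - a*x^2 - b*x} = sup_x {(y-b)*x - a*x^2}
FOC: (y - b) - 2a*x = 0 => x* = (y - b)/(2a)
x* = (0.7517 - 10)/(2*3) = -1.5414
f*(0.7517) = (y-b)^2/(4a) = (0.7517 - 10)^2/(4*3)
= 85.5311/12 = 7.1276


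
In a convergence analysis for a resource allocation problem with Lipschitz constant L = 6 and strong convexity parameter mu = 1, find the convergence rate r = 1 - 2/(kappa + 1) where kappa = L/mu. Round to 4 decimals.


Step 1: Compute the condition number.
kappa = L/mu = 6/1 = 6.0
Step 2: Compute the convergence rate.
r = 1 - 2/(kappa + 1) = 1 - 2*mu/(L + mu) = (L - mu)/(L + mu) = 5/7 = 0.7143


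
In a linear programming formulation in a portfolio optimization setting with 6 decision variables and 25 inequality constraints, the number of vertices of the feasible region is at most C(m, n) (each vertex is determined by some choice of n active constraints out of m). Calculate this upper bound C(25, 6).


Each vertex corresponds to some choice of n active constraints out of m, so the number of vertices is at most C(m, n) = m! / (n!(m-n)!).
m = 25, n = 6
Numerator: 25 * 24 * 23 * 22 * 21 * 20
Denominator: 6! = 720
C(25, 6) = 177100


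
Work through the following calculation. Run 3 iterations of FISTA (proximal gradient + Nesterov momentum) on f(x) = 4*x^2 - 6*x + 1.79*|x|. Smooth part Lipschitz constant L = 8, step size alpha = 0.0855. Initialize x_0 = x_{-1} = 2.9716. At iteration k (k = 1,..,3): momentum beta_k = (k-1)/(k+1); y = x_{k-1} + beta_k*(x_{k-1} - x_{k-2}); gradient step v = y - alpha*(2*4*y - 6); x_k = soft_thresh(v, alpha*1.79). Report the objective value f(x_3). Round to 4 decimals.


FISTA on f(x) = 4*x^2 - 6*x + 1.79*|x|
L = 8, alpha = 0.0855
Iteration 1: beta = 0.0, y = 2.9716 + 0.0*(2.9716 - 2.9716) = 2.9716
  grad(y) = 17.7728, v = y - alpha*grad = 1.452
  prox(v) = soft_thresh(1.452, 0.153) = 1.299
Iteration 2: beta = 0.3333, y = 1.299 + 0.3333*(1.299 - 2.9716) = 0.7414
  grad(y) = -0.0685, v = y - alpha*grad = 0.7473
  prox(v) = soft_thresh(0.7473, 0.153) = 0.5943
Iteration 3: beta = 0.5, y = 0.5943 + 0.5*(0.5943 - 1.299) = 0.2419
  grad(y) = -4.0649, v = y - alpha*grad = 0.5894
  prox(v) = soft_thresh(0.5894, 0.153) = 0.4364
f(x_3) = 4*0.4364^2 - 6*0.4364 + 1.79*|0.4364| = -1.0755


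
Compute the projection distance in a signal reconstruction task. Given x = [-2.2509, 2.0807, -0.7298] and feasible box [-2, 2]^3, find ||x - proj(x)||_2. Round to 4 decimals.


Project each component onto [-2, 2].
clip(-2.2509) = -2.0, clip(2.0807) = 2.0, clip(-0.7298) = -0.7298
Projection = [-2.0, 2.0, -0.7298]
Squared diffs: [0.063, 0.0065, 0.0]
Distance = sqrt(0.0695) = 0.2636


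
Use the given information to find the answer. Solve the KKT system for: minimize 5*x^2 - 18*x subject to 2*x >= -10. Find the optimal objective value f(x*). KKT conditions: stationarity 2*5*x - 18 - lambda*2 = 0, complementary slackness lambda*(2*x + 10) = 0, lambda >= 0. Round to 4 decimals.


Step 1: Try lambda = 0 (constraint inactive).
Stationarity: 2*5*x - 18 = 0
x* = 18/(2*5) = 1.8
Check constraint: 2*1.8 = 3.6 >= -10 -- satisfied.
Step 2: Compute optimal value.
f(x*) = 5*1.8^2 - 18*1.8 = -16.2


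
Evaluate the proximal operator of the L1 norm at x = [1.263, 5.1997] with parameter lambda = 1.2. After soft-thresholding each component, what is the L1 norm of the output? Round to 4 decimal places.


Soft-thresholding with lambda = 1.2:
prox(1.263) = sign(1.263)*max(|1.263| - 1.2, 0) = 0.063
prox(5.1997) = sign(5.1997)*max(|5.1997| - 1.2, 0) = 3.9997
prox(x) = [0.063, 3.9997]
||prox(x)||_1 = 0.063 + 3.9997 = 4.0627


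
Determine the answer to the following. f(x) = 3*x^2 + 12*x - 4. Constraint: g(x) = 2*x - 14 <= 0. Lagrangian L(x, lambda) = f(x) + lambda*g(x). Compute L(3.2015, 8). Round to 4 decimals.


Step 1: Evaluate f(x).
f(3.2015) = 3*3.2015^2 + 12*3.2015 - 4 = 65.1668
Step 2: Evaluate g(x).
g(3.2015) = 2*3.2015 - 14 = -7.597
Step 3: Compute Lagrangian.
L = 65.1668 + 8*-7.597 = 4.3908


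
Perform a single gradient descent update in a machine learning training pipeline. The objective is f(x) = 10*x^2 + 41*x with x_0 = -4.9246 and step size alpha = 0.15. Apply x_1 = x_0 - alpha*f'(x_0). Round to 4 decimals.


We compute the gradient at x_0 and apply the update.
f'(x) = 20*x + 41
f'(-4.9246) = 20*-4.9246 + 41 = -57.492
x_1 = -4.9246 - 0.15*-57.492 = 3.6992


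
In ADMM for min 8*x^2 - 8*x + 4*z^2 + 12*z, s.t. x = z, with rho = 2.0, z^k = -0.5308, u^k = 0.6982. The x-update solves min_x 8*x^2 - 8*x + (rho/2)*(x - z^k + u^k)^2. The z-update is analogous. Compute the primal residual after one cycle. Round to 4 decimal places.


ADMM iteration with rho = 2.0, z^k = -0.5308, u^k = 0.6982
Step 1: x-update.
Minimize 8*x^2 - 8*x + (2.0/2)*(x + 0.5308 + 0.6982)^2
FOC: (2*8 + 2.0)*x = 8 + 2.0*(-0.5308 - 0.6982)
x^{k+1} = 0.3079
Step 2: z-update.
Minimize 4*z^2 + 12*z + (2.0/2)*(0.3079 - z + 0.6982)^2
FOC: (2*4 + 2.0)*z = -12 + 2.0*(0.3079 + 0.6982)
z^{k+1} = -0.9988
Step 3: u-update.
u^{k+1} = 0.6982 + 0.3079 + 0.9988 = 2.0049
Step 4: Primal residual = |0.3079 + 0.9988| = 1.3067


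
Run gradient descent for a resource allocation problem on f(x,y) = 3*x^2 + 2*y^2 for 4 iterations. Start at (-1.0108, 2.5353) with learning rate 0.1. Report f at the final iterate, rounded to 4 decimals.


Gradient descent on f(x,y) = 3*x^2 + 2*y^2.
Starting point: (-1.0108, 2.5353), alpha = 0.1
Step 1: grad_x = 2*3*-1.0108 = -6.0648, grad_y = 2*2*2.5353 = 10.1412
  x_1 = -1.0108 - 0.1*-6.0648 = -0.4043
  y_1 = 2.5353 - 0.1*10.1412 = 1.5212
Step 2: grad_x = 2*3*-0.4043 = -2.4259, grad_y = 2*2*1.5212 = 6.0847
  x_2 = -0.4043 - 0.1*-2.4259 = -0.1617
  y_2 = 1.5212 - 0.1*6.0847 = 0.9127
Step 3: grad_x = 2*3*-0.1617 = -0.9704, grad_y = 2*2*0.9127 = 3.6508
  x_3 = -0.1617 - 0.1*-0.9704 = -0.0647
  y_3 = 0.9127 - 0.1*3.6508 = 0.5476
Step 4: grad_x = 2*3*-0.0647 = -0.3881, grad_y = 2*2*0.5476 = 2.1905
  x_4 = -0.0647 - 0.1*-0.3881 = -0.0259
  y_4 = 0.5476 - 0.1*2.1905 = 0.3286
f(-0.0259, 0.3286) = 3*(-0.0259)^2 + 2*0.3286^2 = 0.2179


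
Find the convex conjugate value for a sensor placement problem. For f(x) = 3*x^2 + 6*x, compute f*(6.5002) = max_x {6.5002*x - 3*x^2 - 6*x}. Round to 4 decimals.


f*(y) = sup_x {y*x - a*x^2 - b*x} = sup_x {(y-b)*x - a*x^2}
FOC: (y - b) - 2a*x = 0 => x* = (y - b)/(2a)
x* = (6.5002 - 6)/(2*3) = 0.0834
f*(6.5002) = (y-b)^2/(4a) = (6.5002 - 6)^2/(4*3)
= 0.2502/12 = 0.0209


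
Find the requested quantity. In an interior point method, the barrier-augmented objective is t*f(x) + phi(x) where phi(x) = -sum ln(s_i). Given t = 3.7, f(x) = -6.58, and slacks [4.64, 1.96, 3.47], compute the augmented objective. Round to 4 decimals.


Step 1: Compute log-barrier.
ln values: [1.5347, 0.6729, 1.2442]
phi = -(1.5347 + 0.6729 + 1.2442) = -3.4518
Step 2: Compute augmented objective.
t*f(x) = 3.7*-6.58 = -24.346
Total = -24.346 - 3.4518 = -27.7978


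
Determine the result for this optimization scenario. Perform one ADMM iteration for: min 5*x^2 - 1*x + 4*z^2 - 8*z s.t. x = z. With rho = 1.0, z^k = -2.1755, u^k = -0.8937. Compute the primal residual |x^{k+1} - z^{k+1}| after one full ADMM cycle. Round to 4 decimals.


ADMM iteration with rho = 1.0, z^k = -2.1755, u^k = -0.8937
Step 1: x-update.
Minimize 5*x^2 - 1*x + (1.0/2)*(x + 2.1755 - 0.8937)^2
FOC: (2*5 + 1.0)*x = 1 + 1.0*(-2.1755 + 0.8937)
x^{k+1} = -0.0256
Step 2: z-update.
Minimize 4*z^2 - 8*z + (1.0/2)*(-0.0256 - z - 0.8937)^2
FOC: (2*4 + 1.0)*z = 8 + 1.0*(-0.0256 - 0.8937)
z^{k+1} = 0.7867
Step 3: u-update.
u^{k+1} = -0.8937 - 0.0256 - 0.7867 = -1.7061
Step 4: Primal residual = |-0.0256 - 0.7867| = 0.8124
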